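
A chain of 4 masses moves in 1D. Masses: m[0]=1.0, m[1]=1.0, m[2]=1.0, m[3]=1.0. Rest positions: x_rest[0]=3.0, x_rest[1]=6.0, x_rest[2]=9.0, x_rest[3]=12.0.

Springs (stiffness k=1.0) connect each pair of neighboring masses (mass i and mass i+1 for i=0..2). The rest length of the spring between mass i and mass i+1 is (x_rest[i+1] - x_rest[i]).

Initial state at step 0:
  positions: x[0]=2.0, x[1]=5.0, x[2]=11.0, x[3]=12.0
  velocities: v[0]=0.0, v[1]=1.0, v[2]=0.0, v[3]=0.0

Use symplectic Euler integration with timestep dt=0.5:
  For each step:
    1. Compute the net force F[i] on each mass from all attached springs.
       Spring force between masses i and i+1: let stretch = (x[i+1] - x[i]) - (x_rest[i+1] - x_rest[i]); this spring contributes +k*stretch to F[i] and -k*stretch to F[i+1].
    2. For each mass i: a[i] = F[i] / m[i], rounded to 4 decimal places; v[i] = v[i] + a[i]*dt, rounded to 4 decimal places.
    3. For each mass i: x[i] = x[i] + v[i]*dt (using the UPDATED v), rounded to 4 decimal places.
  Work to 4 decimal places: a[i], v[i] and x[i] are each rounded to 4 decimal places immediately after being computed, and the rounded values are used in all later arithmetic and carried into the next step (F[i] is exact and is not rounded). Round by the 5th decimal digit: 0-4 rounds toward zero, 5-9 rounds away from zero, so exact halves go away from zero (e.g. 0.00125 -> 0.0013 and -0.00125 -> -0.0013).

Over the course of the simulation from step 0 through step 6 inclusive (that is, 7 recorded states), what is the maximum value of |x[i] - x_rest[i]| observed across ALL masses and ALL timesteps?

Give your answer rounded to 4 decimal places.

Step 0: x=[2.0000 5.0000 11.0000 12.0000] v=[0.0000 1.0000 0.0000 0.0000]
Step 1: x=[2.0000 6.2500 9.7500 12.5000] v=[0.0000 2.5000 -2.5000 1.0000]
Step 2: x=[2.3125 7.3125 8.3125 13.0625] v=[0.6250 2.1250 -2.8750 1.1250]
Step 3: x=[3.1250 7.3750 7.8125 13.1875] v=[1.6250 0.1250 -1.0000 0.2500]
Step 4: x=[4.2500 6.4844 8.5469 12.7188] v=[2.2500 -1.7813 1.4688 -0.9375]
Step 5: x=[5.1836 5.5508 9.8087 11.9571] v=[1.8672 -1.8673 2.5235 -1.5235]
Step 6: x=[5.4590 5.5899 10.5431 11.4083] v=[0.5508 0.0781 1.4688 -1.0977]
Max displacement = 2.4590

Answer: 2.4590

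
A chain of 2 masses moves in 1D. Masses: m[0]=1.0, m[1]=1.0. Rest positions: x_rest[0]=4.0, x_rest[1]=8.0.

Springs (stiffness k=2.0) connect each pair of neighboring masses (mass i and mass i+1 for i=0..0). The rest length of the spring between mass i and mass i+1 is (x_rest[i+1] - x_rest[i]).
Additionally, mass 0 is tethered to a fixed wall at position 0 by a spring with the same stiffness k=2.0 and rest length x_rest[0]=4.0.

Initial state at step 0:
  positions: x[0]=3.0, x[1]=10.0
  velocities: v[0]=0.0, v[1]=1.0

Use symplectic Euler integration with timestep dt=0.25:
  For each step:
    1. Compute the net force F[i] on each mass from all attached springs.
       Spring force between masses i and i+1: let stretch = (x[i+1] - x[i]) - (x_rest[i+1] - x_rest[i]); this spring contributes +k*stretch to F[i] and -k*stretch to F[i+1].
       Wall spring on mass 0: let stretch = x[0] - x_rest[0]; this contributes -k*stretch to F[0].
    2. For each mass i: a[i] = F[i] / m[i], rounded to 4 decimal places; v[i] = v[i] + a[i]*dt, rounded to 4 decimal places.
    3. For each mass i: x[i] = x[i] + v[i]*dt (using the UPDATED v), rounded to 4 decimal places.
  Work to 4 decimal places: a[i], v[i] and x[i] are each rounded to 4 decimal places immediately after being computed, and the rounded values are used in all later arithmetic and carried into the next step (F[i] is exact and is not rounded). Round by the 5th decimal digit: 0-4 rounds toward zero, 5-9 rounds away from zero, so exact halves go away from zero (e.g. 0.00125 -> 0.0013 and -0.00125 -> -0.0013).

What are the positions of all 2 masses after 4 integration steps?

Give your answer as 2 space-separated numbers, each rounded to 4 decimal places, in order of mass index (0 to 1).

Answer: 6.0460 8.3879

Derivation:
Step 0: x=[3.0000 10.0000] v=[0.0000 1.0000]
Step 1: x=[3.5000 9.8750] v=[2.0000 -0.5000]
Step 2: x=[4.3594 9.4531] v=[3.4375 -1.6875]
Step 3: x=[5.3106 8.8945] v=[3.8047 -2.2344]
Step 4: x=[6.0460 8.3879] v=[2.9414 -2.0264]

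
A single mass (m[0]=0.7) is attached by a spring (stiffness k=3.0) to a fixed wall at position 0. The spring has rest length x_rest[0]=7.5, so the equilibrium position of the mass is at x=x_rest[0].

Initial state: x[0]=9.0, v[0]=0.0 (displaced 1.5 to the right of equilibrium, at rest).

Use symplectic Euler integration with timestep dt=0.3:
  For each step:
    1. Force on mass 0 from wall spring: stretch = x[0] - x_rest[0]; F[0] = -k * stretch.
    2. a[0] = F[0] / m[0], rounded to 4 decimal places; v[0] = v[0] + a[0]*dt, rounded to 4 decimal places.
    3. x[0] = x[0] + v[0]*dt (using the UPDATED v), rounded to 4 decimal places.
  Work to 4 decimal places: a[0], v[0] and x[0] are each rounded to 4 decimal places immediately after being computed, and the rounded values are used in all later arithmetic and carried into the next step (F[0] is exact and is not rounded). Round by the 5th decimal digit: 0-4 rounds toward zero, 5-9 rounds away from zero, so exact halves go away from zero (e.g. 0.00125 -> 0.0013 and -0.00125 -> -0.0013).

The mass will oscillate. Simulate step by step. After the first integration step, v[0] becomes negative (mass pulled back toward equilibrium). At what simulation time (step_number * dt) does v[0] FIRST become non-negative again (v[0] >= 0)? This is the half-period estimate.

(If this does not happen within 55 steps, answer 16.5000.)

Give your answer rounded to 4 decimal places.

Answer: 1.5000

Derivation:
Step 0: x=[9.0000] v=[0.0000]
Step 1: x=[8.4214] v=[-1.9286]
Step 2: x=[7.4874] v=[-3.1133]
Step 3: x=[6.5583] v=[-3.0971]
Step 4: x=[5.9924] v=[-1.8863]
Step 5: x=[6.0080] v=[0.0520]
First v>=0 after going negative at step 5, time=1.5000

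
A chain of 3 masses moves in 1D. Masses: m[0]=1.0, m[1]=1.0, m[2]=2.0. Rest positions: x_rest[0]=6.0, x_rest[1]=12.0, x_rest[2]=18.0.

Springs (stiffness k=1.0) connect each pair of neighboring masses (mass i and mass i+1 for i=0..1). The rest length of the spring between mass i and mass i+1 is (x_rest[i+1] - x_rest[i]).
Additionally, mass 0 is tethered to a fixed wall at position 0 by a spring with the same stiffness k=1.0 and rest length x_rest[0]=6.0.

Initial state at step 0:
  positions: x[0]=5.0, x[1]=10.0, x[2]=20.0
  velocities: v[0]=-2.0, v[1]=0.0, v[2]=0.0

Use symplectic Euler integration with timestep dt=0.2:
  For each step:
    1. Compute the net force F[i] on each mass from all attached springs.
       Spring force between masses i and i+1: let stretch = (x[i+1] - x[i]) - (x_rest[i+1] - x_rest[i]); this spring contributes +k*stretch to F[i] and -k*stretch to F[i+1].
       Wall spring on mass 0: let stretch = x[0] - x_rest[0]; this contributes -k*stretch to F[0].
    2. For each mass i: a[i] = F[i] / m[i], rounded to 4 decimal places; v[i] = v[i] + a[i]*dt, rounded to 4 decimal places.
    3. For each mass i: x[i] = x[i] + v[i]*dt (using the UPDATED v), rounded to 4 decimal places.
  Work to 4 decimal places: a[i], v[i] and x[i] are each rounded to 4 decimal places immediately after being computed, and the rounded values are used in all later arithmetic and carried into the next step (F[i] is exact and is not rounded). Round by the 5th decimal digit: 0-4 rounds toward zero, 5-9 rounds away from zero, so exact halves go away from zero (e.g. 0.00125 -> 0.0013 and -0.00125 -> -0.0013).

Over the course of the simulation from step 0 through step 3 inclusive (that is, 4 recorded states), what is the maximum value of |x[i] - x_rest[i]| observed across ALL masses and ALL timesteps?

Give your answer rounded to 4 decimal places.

Answer: 2.0366

Derivation:
Step 0: x=[5.0000 10.0000 20.0000] v=[-2.0000 0.0000 0.0000]
Step 1: x=[4.6000 10.2000 19.9200] v=[-2.0000 1.0000 -0.4000]
Step 2: x=[4.2400 10.5648 19.7656] v=[-1.8000 1.8240 -0.7720]
Step 3: x=[3.9634 11.0446 19.5472] v=[-1.3830 2.3992 -1.0921]
Max displacement = 2.0366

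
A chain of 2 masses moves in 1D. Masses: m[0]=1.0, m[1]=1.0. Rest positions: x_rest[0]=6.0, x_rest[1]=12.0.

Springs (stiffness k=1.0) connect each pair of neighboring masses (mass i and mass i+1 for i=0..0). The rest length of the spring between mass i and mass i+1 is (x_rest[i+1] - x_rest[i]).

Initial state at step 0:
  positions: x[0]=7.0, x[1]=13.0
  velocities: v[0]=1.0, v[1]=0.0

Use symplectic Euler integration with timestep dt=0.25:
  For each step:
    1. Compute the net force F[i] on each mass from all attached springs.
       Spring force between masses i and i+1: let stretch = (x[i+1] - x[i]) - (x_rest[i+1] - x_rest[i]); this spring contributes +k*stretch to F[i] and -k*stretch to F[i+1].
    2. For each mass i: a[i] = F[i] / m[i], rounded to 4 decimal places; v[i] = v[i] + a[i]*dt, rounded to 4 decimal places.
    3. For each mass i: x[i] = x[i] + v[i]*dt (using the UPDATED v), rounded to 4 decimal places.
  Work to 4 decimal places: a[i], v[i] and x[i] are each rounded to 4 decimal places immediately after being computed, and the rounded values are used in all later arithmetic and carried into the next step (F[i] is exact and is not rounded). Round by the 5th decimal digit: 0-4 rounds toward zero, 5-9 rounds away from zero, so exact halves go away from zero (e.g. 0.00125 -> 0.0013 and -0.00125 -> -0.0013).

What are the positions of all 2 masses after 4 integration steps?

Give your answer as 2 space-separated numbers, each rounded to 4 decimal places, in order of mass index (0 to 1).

Answer: 7.8553 13.1448

Derivation:
Step 0: x=[7.0000 13.0000] v=[1.0000 0.0000]
Step 1: x=[7.2500 13.0000] v=[1.0000 0.0000]
Step 2: x=[7.4844 13.0156] v=[0.9375 0.0625]
Step 3: x=[7.6895 13.0605] v=[0.8203 0.1797]
Step 4: x=[7.8553 13.1448] v=[0.6631 0.3370]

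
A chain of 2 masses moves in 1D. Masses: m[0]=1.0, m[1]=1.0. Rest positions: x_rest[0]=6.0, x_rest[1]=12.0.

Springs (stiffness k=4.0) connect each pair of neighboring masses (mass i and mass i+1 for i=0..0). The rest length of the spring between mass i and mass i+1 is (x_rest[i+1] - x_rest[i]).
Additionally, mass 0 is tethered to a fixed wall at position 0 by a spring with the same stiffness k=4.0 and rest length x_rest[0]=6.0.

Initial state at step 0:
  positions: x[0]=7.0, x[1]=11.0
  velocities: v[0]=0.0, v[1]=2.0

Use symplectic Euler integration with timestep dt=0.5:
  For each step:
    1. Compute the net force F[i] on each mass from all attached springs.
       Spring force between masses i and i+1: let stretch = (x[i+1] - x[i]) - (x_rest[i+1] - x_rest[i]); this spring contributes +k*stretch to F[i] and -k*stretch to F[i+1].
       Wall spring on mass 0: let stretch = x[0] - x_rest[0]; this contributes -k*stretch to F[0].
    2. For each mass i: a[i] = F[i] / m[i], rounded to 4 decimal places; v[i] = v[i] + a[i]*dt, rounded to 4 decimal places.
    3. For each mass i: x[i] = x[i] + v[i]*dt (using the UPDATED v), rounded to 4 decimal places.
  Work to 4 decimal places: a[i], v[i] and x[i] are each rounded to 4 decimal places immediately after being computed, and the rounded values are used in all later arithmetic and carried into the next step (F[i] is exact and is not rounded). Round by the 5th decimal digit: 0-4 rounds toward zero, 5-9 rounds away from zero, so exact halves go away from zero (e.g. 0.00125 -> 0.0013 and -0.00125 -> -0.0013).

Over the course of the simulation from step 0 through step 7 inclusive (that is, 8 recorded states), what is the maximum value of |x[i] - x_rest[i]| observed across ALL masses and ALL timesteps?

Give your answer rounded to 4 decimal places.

Answer: 3.0000

Derivation:
Step 0: x=[7.0000 11.0000] v=[0.0000 2.0000]
Step 1: x=[4.0000 14.0000] v=[-6.0000 6.0000]
Step 2: x=[7.0000 13.0000] v=[6.0000 -2.0000]
Step 3: x=[9.0000 12.0000] v=[4.0000 -2.0000]
Step 4: x=[5.0000 14.0000] v=[-8.0000 4.0000]
Step 5: x=[5.0000 13.0000] v=[0.0000 -2.0000]
Step 6: x=[8.0000 10.0000] v=[6.0000 -6.0000]
Step 7: x=[5.0000 11.0000] v=[-6.0000 2.0000]
Max displacement = 3.0000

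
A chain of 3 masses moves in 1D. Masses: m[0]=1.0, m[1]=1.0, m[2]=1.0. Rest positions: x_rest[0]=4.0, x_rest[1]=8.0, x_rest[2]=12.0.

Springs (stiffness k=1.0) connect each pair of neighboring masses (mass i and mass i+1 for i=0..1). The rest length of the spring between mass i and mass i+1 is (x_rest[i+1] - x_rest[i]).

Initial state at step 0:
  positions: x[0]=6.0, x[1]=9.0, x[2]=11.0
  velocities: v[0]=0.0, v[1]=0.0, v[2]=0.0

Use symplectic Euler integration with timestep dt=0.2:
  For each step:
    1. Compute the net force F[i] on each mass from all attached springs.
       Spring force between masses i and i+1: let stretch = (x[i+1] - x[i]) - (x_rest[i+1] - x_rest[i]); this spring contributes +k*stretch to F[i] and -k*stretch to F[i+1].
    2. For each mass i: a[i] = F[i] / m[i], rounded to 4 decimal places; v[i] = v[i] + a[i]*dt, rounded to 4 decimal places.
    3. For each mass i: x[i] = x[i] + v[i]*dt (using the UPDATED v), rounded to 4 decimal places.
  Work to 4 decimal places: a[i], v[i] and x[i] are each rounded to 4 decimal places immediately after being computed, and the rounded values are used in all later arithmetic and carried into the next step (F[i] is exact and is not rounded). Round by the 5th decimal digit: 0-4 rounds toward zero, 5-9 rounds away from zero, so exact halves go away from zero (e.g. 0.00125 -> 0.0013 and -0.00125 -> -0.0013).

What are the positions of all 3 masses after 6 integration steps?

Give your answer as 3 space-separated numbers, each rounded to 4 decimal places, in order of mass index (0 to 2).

Answer: 5.1748 8.4507 12.3747

Derivation:
Step 0: x=[6.0000 9.0000 11.0000] v=[0.0000 0.0000 0.0000]
Step 1: x=[5.9600 8.9600 11.0800] v=[-0.2000 -0.2000 0.4000]
Step 2: x=[5.8800 8.8848 11.2352] v=[-0.4000 -0.3760 0.7760]
Step 3: x=[5.7602 8.7834 11.4564] v=[-0.5990 -0.5069 1.1059]
Step 4: x=[5.6013 8.6680 11.7307] v=[-0.7944 -0.5769 1.3713]
Step 5: x=[5.4051 8.5525 12.0425] v=[-0.9811 -0.5777 1.5588]
Step 6: x=[5.1748 8.4507 12.3747] v=[-1.1516 -0.5092 1.6608]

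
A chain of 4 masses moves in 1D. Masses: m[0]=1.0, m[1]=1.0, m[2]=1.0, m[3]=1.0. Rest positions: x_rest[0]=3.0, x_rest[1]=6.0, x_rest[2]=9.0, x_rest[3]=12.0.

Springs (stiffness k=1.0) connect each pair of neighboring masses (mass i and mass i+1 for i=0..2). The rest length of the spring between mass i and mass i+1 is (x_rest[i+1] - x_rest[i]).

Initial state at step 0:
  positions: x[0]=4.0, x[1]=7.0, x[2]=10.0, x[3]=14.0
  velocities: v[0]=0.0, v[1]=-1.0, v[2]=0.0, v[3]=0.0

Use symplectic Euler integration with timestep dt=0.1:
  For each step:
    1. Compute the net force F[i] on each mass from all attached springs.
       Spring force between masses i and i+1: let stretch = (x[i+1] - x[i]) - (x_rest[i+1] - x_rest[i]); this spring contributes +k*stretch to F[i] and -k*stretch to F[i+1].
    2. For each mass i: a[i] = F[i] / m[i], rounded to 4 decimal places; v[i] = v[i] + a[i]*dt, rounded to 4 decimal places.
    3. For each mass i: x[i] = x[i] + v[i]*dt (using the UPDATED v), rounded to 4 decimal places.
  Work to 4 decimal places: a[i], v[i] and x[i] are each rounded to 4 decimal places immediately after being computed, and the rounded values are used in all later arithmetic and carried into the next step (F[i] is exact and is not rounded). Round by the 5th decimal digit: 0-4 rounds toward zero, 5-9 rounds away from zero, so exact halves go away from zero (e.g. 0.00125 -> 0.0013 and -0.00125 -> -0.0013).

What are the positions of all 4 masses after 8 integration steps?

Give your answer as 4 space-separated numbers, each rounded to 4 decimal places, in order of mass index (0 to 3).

Step 0: x=[4.0000 7.0000 10.0000 14.0000] v=[0.0000 -1.0000 0.0000 0.0000]
Step 1: x=[4.0000 6.9000 10.0100 13.9900] v=[0.0000 -1.0000 0.1000 -0.1000]
Step 2: x=[3.9990 6.8021 10.0287 13.9702] v=[-0.0100 -0.9790 0.1870 -0.1980]
Step 3: x=[3.9960 6.7084 10.0546 13.9410] v=[-0.0297 -0.9367 0.2585 -0.2922]
Step 4: x=[3.9902 6.6211 10.0859 13.9029] v=[-0.0585 -0.8733 0.3125 -0.3808]
Step 5: x=[3.9807 6.5421 10.1207 13.8567] v=[-0.0954 -0.7899 0.3477 -0.4625]
Step 6: x=[3.9668 6.4733 10.1570 13.8031] v=[-0.1393 -0.6882 0.3634 -0.5361]
Step 7: x=[3.9479 6.4163 10.1930 13.7430] v=[-0.1887 -0.5705 0.3596 -0.6007]
Step 8: x=[3.9237 6.3723 10.2267 13.6774] v=[-0.2419 -0.4397 0.3369 -0.6557]

Answer: 3.9237 6.3723 10.2267 13.6774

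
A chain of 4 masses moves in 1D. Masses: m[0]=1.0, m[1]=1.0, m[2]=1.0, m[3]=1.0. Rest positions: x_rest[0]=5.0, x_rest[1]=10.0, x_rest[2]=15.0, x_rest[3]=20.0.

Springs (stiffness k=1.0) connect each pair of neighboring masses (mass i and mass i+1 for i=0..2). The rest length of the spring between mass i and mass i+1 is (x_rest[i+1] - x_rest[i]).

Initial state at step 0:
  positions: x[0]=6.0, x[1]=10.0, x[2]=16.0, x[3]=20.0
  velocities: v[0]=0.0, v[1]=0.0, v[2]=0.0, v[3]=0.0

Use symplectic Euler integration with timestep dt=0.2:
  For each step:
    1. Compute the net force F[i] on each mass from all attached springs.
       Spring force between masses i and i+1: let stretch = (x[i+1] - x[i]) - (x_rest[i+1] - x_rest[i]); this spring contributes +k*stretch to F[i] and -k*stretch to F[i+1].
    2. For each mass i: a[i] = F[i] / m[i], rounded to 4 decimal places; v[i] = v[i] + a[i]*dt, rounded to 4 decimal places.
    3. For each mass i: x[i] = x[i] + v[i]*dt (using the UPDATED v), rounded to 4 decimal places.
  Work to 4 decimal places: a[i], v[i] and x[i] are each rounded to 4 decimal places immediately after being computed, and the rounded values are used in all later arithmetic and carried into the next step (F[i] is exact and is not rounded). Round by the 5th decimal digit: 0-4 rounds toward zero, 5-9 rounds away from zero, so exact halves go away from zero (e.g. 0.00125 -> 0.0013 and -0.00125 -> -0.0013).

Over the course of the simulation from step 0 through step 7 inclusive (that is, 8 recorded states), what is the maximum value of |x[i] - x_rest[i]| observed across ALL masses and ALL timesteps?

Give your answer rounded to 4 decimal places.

Answer: 1.1186

Derivation:
Step 0: x=[6.0000 10.0000 16.0000 20.0000] v=[0.0000 0.0000 0.0000 0.0000]
Step 1: x=[5.9600 10.0800 15.9200 20.0400] v=[-0.2000 0.4000 -0.4000 0.2000]
Step 2: x=[5.8848 10.2288 15.7712 20.1152] v=[-0.3760 0.7440 -0.7440 0.3760]
Step 3: x=[5.7834 10.4255 15.5745 20.2166] v=[-0.5072 0.9837 -0.9837 0.5072]
Step 4: x=[5.6676 10.6425 15.3575 20.3324] v=[-0.5788 1.0851 -1.0851 0.5788]
Step 5: x=[5.5508 10.8491 15.1509 20.4492] v=[-0.5838 1.0331 -1.0331 0.5838]
Step 6: x=[5.4460 11.0159 14.9841 20.5540] v=[-0.5241 0.8338 -0.8338 0.5241]
Step 7: x=[5.3640 11.1186 14.8814 20.6360] v=[-0.4101 0.5135 -0.5135 0.4101]
Max displacement = 1.1186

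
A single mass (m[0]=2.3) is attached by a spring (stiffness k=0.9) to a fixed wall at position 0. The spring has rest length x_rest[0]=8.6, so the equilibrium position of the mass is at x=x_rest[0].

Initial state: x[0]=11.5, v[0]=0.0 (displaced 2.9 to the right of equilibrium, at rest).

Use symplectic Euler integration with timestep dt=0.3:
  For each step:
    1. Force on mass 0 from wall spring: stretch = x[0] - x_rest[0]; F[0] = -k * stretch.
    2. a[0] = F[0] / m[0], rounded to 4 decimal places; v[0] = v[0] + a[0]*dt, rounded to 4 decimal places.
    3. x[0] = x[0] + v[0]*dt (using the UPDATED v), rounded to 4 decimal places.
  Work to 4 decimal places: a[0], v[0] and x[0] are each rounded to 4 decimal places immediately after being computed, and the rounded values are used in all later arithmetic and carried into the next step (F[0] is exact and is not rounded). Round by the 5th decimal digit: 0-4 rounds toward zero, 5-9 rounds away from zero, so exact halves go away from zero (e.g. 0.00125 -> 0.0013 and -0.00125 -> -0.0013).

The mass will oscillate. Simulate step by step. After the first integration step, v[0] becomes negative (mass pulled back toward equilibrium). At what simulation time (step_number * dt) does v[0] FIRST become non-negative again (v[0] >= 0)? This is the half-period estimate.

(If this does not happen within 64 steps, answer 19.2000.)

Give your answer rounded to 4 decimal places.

Answer: 5.1000

Derivation:
Step 0: x=[11.5000] v=[0.0000]
Step 1: x=[11.3979] v=[-0.3404]
Step 2: x=[11.1973] v=[-0.6688]
Step 3: x=[10.9052] v=[-0.9737]
Step 4: x=[10.5319] v=[-1.2443]
Step 5: x=[10.0906] v=[-1.4711]
Step 6: x=[9.5968] v=[-1.6461]
Step 7: x=[9.0679] v=[-1.7631]
Step 8: x=[8.5225] v=[-1.8180]
Step 9: x=[7.9798] v=[-1.8089]
Step 10: x=[7.4590] v=[-1.7361]
Step 11: x=[6.9783] v=[-1.6022]
Step 12: x=[6.5548] v=[-1.4118]
Step 13: x=[6.2033] v=[-1.1717]
Step 14: x=[5.9362] v=[-0.8904]
Step 15: x=[5.7629] v=[-0.5777]
Step 16: x=[5.6895] v=[-0.2446]
Step 17: x=[5.7186] v=[0.0971]
First v>=0 after going negative at step 17, time=5.1000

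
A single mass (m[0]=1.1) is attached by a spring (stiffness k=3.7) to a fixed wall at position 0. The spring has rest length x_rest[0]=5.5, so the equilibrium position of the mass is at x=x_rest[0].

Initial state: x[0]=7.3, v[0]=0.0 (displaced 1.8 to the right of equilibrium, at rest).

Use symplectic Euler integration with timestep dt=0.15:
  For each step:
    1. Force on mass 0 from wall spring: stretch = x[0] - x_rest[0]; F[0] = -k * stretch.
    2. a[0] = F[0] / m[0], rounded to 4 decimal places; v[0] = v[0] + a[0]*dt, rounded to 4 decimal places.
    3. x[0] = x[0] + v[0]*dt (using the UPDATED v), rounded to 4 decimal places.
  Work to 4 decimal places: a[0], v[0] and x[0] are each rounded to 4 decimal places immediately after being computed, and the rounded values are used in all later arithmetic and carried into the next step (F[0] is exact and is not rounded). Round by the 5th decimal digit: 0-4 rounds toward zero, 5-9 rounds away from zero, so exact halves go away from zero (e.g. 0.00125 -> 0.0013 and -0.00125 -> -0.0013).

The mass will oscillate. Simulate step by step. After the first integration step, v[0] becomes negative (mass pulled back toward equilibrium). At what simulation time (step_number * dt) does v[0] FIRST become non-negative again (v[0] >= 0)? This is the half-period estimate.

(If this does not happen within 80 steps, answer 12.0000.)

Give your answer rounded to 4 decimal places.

Answer: 1.8000

Derivation:
Step 0: x=[7.3000] v=[0.0000]
Step 1: x=[7.1638] v=[-0.9082]
Step 2: x=[6.9016] v=[-1.7477]
Step 3: x=[6.5334] v=[-2.4549]
Step 4: x=[6.0870] v=[-2.9763]
Step 5: x=[5.5961] v=[-3.2725]
Step 6: x=[5.0980] v=[-3.3210]
Step 7: x=[4.6303] v=[-3.1182]
Step 8: x=[4.2284] v=[-2.6794]
Step 9: x=[3.9227] v=[-2.0378]
Step 10: x=[3.7364] v=[-1.2420]
Step 11: x=[3.6836] v=[-0.3522]
Step 12: x=[3.7682] v=[0.5643]
First v>=0 after going negative at step 12, time=1.8000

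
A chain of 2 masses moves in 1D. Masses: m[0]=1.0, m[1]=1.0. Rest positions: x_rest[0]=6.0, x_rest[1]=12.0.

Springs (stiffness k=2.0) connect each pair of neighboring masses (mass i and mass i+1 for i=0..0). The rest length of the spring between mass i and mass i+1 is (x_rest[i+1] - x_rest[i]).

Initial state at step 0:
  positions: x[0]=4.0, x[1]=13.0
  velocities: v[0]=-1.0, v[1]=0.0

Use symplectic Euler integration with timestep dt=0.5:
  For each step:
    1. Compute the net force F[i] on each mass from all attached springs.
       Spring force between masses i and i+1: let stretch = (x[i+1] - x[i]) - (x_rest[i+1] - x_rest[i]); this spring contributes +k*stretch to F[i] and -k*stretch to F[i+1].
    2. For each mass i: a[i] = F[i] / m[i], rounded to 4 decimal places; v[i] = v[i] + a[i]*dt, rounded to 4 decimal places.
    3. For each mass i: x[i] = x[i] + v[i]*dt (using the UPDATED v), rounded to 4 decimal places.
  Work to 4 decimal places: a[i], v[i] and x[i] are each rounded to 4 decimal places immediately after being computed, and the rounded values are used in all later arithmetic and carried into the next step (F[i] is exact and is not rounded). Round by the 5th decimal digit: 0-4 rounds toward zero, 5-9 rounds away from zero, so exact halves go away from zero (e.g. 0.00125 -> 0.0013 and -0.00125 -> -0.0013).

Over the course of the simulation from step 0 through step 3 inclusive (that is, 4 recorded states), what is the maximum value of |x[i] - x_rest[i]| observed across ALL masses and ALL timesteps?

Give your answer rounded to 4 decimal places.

Answer: 2.7500

Derivation:
Step 0: x=[4.0000 13.0000] v=[-1.0000 0.0000]
Step 1: x=[5.0000 11.5000] v=[2.0000 -3.0000]
Step 2: x=[6.2500 9.7500] v=[2.5000 -3.5000]
Step 3: x=[6.2500 9.2500] v=[0.0000 -1.0000]
Max displacement = 2.7500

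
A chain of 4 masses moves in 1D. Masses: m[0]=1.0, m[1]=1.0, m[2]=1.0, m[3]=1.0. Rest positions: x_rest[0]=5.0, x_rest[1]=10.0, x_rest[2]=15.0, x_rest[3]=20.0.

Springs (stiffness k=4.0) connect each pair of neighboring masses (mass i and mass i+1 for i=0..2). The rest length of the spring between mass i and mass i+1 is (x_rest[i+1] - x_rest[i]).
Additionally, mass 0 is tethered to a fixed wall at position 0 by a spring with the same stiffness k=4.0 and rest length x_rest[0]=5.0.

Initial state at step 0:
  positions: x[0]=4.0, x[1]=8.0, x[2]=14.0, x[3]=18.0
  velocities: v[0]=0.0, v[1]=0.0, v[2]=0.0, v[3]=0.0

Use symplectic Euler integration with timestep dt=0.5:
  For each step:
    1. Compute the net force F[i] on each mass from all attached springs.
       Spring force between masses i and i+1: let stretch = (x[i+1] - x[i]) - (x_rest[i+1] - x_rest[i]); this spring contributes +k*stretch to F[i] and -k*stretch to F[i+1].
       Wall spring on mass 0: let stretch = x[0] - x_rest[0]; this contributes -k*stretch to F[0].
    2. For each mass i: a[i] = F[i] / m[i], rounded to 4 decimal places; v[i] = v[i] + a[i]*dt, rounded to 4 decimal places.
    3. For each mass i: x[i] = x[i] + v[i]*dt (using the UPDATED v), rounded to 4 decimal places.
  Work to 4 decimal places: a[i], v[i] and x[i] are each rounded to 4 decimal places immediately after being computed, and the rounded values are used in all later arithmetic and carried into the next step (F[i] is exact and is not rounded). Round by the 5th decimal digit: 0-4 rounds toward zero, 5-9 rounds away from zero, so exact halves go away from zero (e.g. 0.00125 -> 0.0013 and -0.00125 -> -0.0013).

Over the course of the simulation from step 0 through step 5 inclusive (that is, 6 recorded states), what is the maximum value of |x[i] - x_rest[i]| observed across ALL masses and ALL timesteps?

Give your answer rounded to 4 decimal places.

Step 0: x=[4.0000 8.0000 14.0000 18.0000] v=[0.0000 0.0000 0.0000 0.0000]
Step 1: x=[4.0000 10.0000 12.0000 19.0000] v=[0.0000 4.0000 -4.0000 2.0000]
Step 2: x=[6.0000 8.0000 15.0000 18.0000] v=[4.0000 -4.0000 6.0000 -2.0000]
Step 3: x=[4.0000 11.0000 14.0000 19.0000] v=[-4.0000 6.0000 -2.0000 2.0000]
Step 4: x=[5.0000 10.0000 15.0000 20.0000] v=[2.0000 -2.0000 2.0000 2.0000]
Step 5: x=[6.0000 9.0000 16.0000 21.0000] v=[2.0000 -2.0000 2.0000 2.0000]
Max displacement = 3.0000

Answer: 3.0000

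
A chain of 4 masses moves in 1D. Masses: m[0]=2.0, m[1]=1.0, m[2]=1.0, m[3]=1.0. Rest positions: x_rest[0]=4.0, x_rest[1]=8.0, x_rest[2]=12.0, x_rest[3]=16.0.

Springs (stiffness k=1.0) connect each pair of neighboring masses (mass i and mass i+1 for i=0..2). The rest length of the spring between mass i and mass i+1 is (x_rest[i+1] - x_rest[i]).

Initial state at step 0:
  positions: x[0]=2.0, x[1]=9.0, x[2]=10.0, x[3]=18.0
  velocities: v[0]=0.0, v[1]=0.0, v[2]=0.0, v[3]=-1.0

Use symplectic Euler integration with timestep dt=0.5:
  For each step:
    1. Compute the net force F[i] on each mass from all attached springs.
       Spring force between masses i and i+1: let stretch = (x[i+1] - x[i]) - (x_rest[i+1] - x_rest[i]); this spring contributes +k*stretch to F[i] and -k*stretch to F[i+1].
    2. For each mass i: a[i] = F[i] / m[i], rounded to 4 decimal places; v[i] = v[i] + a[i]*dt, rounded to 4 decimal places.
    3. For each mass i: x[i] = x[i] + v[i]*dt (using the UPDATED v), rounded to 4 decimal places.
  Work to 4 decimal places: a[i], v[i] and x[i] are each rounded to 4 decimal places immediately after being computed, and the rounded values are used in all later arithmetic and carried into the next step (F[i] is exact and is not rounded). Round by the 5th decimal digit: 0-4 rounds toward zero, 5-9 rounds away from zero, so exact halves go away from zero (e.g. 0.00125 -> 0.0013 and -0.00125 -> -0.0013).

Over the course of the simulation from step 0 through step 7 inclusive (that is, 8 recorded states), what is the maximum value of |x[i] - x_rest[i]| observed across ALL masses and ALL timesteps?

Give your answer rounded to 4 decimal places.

Answer: 4.6119

Derivation:
Step 0: x=[2.0000 9.0000 10.0000 18.0000] v=[0.0000 0.0000 0.0000 -1.0000]
Step 1: x=[2.3750 7.5000 11.7500 16.5000] v=[0.7500 -3.0000 3.5000 -3.0000]
Step 2: x=[2.8907 5.7813 13.6250 14.8125] v=[1.0313 -3.4375 3.7500 -3.3750]
Step 3: x=[3.2677 5.3008 13.8360 13.8281] v=[0.7540 -0.9610 0.4219 -1.9688]
Step 4: x=[3.3989 6.4459 11.9112 13.8457] v=[0.2623 2.2901 -3.8497 0.0352]
Step 5: x=[3.4110 8.1956 9.1037 14.3797] v=[0.0241 3.4993 -5.6151 1.0680]
Step 6: x=[3.5212 8.9762 7.3881 14.5947] v=[0.2203 1.5611 -3.4312 0.4300]
Step 7: x=[3.8133 7.9960 7.8712 14.0081] v=[0.5841 -1.9605 0.9662 -1.1733]
Max displacement = 4.6119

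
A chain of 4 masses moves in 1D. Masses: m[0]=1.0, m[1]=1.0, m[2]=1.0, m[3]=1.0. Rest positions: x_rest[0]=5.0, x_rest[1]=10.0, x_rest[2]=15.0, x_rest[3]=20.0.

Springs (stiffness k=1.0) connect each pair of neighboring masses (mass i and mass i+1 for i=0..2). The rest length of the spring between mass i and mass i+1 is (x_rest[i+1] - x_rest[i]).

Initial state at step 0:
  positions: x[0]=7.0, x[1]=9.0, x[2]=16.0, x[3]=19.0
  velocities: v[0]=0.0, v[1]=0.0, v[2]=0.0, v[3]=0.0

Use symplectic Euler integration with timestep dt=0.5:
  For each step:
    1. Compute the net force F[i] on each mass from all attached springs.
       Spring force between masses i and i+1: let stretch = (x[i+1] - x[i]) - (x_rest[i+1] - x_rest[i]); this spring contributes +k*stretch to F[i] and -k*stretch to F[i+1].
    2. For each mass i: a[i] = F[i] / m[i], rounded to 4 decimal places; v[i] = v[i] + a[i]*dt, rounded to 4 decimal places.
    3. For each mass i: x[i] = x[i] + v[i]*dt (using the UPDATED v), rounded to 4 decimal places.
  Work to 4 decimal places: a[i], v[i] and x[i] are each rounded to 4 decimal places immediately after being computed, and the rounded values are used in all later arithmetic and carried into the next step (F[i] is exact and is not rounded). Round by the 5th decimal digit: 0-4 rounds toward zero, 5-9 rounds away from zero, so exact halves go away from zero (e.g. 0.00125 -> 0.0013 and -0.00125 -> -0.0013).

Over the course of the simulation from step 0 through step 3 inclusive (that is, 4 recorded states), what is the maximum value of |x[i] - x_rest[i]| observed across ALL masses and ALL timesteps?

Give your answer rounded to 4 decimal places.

Answer: 2.0782

Derivation:
Step 0: x=[7.0000 9.0000 16.0000 19.0000] v=[0.0000 0.0000 0.0000 0.0000]
Step 1: x=[6.2500 10.2500 15.0000 19.5000] v=[-1.5000 2.5000 -2.0000 1.0000]
Step 2: x=[5.2500 11.6875 13.9375 20.1250] v=[-2.0000 2.8750 -2.1250 1.2500]
Step 3: x=[4.6094 12.0782 13.8594 20.4532] v=[-1.2813 0.7813 -0.1563 0.6563]
Max displacement = 2.0782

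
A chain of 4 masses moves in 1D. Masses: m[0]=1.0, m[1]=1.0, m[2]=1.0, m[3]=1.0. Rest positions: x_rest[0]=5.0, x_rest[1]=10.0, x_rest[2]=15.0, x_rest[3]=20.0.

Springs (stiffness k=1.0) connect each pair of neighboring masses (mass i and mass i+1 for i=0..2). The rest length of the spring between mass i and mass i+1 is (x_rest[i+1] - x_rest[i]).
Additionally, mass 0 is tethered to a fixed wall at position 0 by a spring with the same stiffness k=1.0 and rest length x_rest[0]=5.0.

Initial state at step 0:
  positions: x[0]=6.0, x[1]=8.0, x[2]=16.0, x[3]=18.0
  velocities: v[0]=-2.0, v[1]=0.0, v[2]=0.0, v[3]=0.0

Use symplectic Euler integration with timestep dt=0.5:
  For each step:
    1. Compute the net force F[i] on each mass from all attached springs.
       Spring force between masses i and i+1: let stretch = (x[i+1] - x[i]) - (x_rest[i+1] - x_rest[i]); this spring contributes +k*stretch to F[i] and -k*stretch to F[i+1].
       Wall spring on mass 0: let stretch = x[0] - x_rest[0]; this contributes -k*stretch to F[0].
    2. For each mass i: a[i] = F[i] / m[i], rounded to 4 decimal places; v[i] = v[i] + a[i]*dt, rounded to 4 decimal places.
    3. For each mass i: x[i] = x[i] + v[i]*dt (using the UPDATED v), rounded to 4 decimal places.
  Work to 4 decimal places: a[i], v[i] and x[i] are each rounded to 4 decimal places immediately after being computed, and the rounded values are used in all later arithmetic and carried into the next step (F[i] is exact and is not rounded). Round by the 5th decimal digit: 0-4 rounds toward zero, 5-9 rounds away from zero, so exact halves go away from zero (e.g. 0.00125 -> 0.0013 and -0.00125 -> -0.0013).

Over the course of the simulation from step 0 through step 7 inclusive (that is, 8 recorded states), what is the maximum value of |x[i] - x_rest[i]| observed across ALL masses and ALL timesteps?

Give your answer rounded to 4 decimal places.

Step 0: x=[6.0000 8.0000 16.0000 18.0000] v=[-2.0000 0.0000 0.0000 0.0000]
Step 1: x=[4.0000 9.5000 14.5000 18.7500] v=[-4.0000 3.0000 -3.0000 1.5000]
Step 2: x=[2.3750 10.8750 12.8125 19.6875] v=[-3.2500 2.7500 -3.3750 1.8750]
Step 3: x=[2.2813 10.6094 12.3594 20.1563] v=[-0.1875 -0.5313 -0.9063 0.9375]
Step 4: x=[3.6993 8.6992 13.4180 19.9258] v=[2.8359 -3.8204 2.1172 -0.4610]
Step 5: x=[5.4424 6.7187 14.9239 19.3184] v=[3.4862 -3.9610 3.0117 -1.2149]
Step 6: x=[6.1440 6.4704 15.4771 18.8623] v=[1.4032 -0.4966 1.1064 -0.9122]
Step 7: x=[5.3912 8.3922 14.6249 18.8099] v=[-1.5056 3.8436 -1.7044 -0.1048]
Max displacement = 3.5296

Answer: 3.5296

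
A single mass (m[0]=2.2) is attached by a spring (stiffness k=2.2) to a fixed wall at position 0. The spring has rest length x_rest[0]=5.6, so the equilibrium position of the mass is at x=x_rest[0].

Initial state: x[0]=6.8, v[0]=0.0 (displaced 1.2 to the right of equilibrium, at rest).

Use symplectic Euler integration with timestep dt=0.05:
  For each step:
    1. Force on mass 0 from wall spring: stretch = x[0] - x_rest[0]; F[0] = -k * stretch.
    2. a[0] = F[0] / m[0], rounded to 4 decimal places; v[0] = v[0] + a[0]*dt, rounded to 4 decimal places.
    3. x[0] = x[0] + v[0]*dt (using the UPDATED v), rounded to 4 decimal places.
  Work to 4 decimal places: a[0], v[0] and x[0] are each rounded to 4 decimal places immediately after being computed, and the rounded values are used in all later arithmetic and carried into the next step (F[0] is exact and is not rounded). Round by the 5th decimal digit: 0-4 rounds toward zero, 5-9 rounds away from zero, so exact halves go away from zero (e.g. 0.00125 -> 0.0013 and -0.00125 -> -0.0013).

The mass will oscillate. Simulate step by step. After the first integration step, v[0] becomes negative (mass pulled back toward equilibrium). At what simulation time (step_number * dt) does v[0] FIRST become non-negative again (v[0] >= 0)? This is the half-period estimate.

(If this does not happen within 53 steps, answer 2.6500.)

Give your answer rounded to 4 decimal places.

Answer: 2.6500

Derivation:
Step 0: x=[6.8000] v=[0.0000]
Step 1: x=[6.7970] v=[-0.0600]
Step 2: x=[6.7910] v=[-0.1199]
Step 3: x=[6.7820] v=[-0.1795]
Step 4: x=[6.7701] v=[-0.2386]
Step 5: x=[6.7552] v=[-0.2971]
Step 6: x=[6.7375] v=[-0.3549]
Step 7: x=[6.7169] v=[-0.4118]
Step 8: x=[6.6935] v=[-0.4676]
Step 9: x=[6.6674] v=[-0.5223]
Step 10: x=[6.6386] v=[-0.5757]
Step 11: x=[6.6072] v=[-0.6276]
Step 12: x=[6.5733] v=[-0.6780]
Step 13: x=[6.5370] v=[-0.7267]
Step 14: x=[6.4983] v=[-0.7736]
Step 15: x=[6.4574] v=[-0.8185]
Step 16: x=[6.4143] v=[-0.8614]
Step 17: x=[6.3692] v=[-0.9021]
Step 18: x=[6.3222] v=[-0.9406]
Step 19: x=[6.2734] v=[-0.9767]
Step 20: x=[6.2229] v=[-1.0104]
Step 21: x=[6.1708] v=[-1.0415]
Step 22: x=[6.1173] v=[-1.0700]
Step 23: x=[6.0625] v=[-1.0959]
Step 24: x=[6.0066] v=[-1.1190]
Step 25: x=[5.9496] v=[-1.1393]
Step 26: x=[5.8918] v=[-1.1568]
Step 27: x=[5.8332] v=[-1.1714]
Step 28: x=[5.7740] v=[-1.1831]
Step 29: x=[5.7144] v=[-1.1918]
Step 30: x=[5.6545] v=[-1.1975]
Step 31: x=[5.5945] v=[-1.2002]
Step 32: x=[5.5345] v=[-1.1999]
Step 33: x=[5.4747] v=[-1.1966]
Step 34: x=[5.4152] v=[-1.1903]
Step 35: x=[5.3561] v=[-1.1811]
Step 36: x=[5.2977] v=[-1.1689]
Step 37: x=[5.2400] v=[-1.1538]
Step 38: x=[5.1832] v=[-1.1358]
Step 39: x=[5.1275] v=[-1.1150]
Step 40: x=[5.0729] v=[-1.0914]
Step 41: x=[5.0197] v=[-1.0650]
Step 42: x=[4.9679] v=[-1.0360]
Step 43: x=[4.9177] v=[-1.0044]
Step 44: x=[4.8692] v=[-0.9703]
Step 45: x=[4.8225] v=[-0.9338]
Step 46: x=[4.7778] v=[-0.8949]
Step 47: x=[4.7351] v=[-0.8538]
Step 48: x=[4.6946] v=[-0.8106]
Step 49: x=[4.6563] v=[-0.7653]
Step 50: x=[4.6204] v=[-0.7181]
Step 51: x=[4.5869] v=[-0.6691]
Step 52: x=[4.5560] v=[-0.6184]
Step 53: x=[4.5277] v=[-0.5662]
v[0] did not become non-negative within 53 steps; using fallback time=2.6500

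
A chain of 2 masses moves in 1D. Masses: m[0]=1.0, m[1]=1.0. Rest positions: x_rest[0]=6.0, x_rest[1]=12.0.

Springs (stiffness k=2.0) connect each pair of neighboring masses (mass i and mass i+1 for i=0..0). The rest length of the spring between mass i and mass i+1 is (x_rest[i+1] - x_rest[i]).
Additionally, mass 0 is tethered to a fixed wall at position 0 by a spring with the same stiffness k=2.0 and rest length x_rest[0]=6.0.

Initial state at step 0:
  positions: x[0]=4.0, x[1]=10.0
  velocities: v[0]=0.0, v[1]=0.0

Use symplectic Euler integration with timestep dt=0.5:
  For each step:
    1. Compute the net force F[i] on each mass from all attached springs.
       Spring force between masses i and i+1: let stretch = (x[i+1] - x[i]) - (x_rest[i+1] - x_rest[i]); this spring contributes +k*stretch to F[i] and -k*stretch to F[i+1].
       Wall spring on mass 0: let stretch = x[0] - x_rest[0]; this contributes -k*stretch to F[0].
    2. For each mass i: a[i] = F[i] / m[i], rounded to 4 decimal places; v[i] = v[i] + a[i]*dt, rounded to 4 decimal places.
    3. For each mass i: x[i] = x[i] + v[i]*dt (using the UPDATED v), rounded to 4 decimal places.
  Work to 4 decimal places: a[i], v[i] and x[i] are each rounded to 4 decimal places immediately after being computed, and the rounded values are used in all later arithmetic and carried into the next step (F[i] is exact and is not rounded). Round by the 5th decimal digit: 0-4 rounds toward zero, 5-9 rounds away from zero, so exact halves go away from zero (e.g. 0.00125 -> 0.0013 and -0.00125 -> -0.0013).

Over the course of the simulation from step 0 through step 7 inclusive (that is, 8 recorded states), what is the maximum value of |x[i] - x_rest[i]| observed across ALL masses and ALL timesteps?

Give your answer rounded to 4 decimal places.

Step 0: x=[4.0000 10.0000] v=[0.0000 0.0000]
Step 1: x=[5.0000 10.0000] v=[2.0000 0.0000]
Step 2: x=[6.0000 10.5000] v=[2.0000 1.0000]
Step 3: x=[6.2500 11.7500] v=[0.5000 2.5000]
Step 4: x=[6.1250 13.2500] v=[-0.2500 3.0000]
Step 5: x=[6.5000 14.1875] v=[0.7500 1.8750]
Step 6: x=[7.4688 14.2813] v=[1.9375 0.1875]
Step 7: x=[8.1094 13.9688] v=[1.2812 -0.6250]
Max displacement = 2.2813

Answer: 2.2813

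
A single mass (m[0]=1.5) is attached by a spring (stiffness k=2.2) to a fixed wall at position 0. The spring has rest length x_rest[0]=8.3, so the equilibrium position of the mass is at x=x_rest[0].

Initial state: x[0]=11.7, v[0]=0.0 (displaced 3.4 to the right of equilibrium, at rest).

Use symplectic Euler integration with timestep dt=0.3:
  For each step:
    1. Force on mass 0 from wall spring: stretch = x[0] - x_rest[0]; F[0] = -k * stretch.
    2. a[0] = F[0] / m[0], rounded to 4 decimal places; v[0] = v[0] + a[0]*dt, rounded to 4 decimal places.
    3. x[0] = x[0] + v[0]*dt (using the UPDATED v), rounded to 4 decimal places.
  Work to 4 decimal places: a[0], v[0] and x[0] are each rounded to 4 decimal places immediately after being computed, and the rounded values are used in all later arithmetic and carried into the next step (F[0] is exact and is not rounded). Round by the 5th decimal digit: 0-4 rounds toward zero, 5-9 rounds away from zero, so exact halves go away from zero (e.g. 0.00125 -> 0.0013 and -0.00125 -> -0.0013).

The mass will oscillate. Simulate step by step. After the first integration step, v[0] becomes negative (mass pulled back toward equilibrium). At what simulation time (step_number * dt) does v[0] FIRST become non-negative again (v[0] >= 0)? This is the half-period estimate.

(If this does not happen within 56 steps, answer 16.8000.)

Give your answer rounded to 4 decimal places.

Answer: 2.7000

Derivation:
Step 0: x=[11.7000] v=[0.0000]
Step 1: x=[11.2512] v=[-1.4960]
Step 2: x=[10.4129] v=[-2.7945]
Step 3: x=[9.2956] v=[-3.7242]
Step 4: x=[8.0469] v=[-4.1623]
Step 5: x=[6.8316] v=[-4.0509]
Step 6: x=[5.8102] v=[-3.4048]
Step 7: x=[5.1174] v=[-2.3093]
Step 8: x=[4.8447] v=[-0.9090]
Step 9: x=[5.0281] v=[0.6113]
First v>=0 after going negative at step 9, time=2.7000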